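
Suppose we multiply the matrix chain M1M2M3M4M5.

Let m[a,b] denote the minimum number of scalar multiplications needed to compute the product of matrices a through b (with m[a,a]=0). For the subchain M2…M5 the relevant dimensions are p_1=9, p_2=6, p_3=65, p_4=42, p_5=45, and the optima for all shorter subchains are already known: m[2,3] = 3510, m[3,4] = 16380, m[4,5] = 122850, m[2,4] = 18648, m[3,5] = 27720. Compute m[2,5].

30150

m[2,5] = min over k∈[2,4] of m[2,k]+m[k+1,5]+p_{1}·p_k·p_{5}.
k=2: 0 + 27720 + 9·6·45 = 30150; k=3: 3510 + 122850 + 9·65·45 = 152685; k=4: 18648 + 0 + 9·42·45 = 35658.
Minimum: 30150 at k=2.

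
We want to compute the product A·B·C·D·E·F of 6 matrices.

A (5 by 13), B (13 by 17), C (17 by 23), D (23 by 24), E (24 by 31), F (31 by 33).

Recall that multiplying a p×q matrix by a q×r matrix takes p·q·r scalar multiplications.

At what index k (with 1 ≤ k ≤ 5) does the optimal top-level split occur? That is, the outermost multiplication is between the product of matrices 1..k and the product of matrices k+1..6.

5

Adjacent pairs: AB = 5·13·17 = 1105; BC = 13·17·23 = 5083; CD = 17·23·24 = 9384; DE = 23·24·31 = 17112; EF = 24·31·33 = 24552.
Length 3: A..C: k=1: 0+5083+5·13·23=6578; k=2: 1105+0+5·17·23=3060 → min 3060 | B..D: k=2: 0+9384+13·17·24=14688; k=3: 5083+0+13·23·24=12259 → min 12259 | C..E: k=3: 0+17112+17·23·31=29233; k=4: 9384+0+17·24·31=22032 → min 22032 | D..F: k=4: 0+24552+23·24·33=42768; k=5: 17112+0+23·31·33=40641 → min 40641.
Length 4: A..D: k=1: 0+12259+5·13·24=13819; k=2: 1105+9384+5·17·24=12529; k=3: 3060+0+5·23·24=5820 → min 5820 | B..E: k=2: 0+22032+13·17·31=28883; k=3: 5083+17112+13·23·31=31464; k=4: 12259+0+13·24·31=21931 → min 21931 | C..F: k=3: 0+40641+17·23·33=53544; k=4: 9384+24552+17·24·33=47400; k=5: 22032+0+17·31·33=39423 → min 39423.
Length 5: A..E: k=1: 0+21931+5·13·31=23946; k=2: 1105+22032+5·17·31=25772; k=3: 3060+17112+5·23·31=23737; k=4: 5820+0+5·24·31=9540 → min 9540 | B..F: k=2: 0+39423+13·17·33=46716; k=3: 5083+40641+13·23·33=55591; k=4: 12259+24552+13·24·33=47107; k=5: 21931+0+13·31·33=35230 → min 35230.
Top-level splits: k=1: (A..A)·(B..F) → 0+35230+5·13·33 = 37375; k=2: (A..B)·(C..F) → 1105+39423+5·17·33 = 43333; k=3: (A..C)·(D..F) → 3060+40641+5·23·33 = 47496; k=4: (A..D)·(E..F) → 5820+24552+5·24·33 = 34332; k=5: (A..E)·(F..F) → 9540+0+5·31·33 = 14655.
Best split is after E, i.e. k = 5.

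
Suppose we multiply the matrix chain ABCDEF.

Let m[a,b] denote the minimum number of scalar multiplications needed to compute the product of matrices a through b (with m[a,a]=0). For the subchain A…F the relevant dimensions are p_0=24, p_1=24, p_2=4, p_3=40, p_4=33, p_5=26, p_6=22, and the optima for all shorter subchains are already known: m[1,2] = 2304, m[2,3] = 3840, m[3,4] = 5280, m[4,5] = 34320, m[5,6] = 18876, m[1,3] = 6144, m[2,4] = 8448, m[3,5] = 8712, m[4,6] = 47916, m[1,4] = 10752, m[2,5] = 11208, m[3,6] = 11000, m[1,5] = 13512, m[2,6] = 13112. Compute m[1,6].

15416

m[1,6] = min over k∈[1,5] of m[1,k]+m[k+1,6]+p_{0}·p_k·p_{6}.
k=1: 0 + 13112 + 24·24·22 = 25784; k=2: 2304 + 11000 + 24·4·22 = 15416; k=3: 6144 + 47916 + 24·40·22 = 75180; k=4: 10752 + 18876 + 24·33·22 = 47052; k=5: 13512 + 0 + 24·26·22 = 27240.
Minimum: 15416 at k=2.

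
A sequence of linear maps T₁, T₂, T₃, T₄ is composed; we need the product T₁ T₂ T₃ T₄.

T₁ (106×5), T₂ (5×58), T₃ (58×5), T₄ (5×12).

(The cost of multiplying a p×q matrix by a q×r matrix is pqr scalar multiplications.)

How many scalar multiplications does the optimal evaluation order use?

8110

Adjacent pairs: T₁T₂ = 106·5·58 = 30740; T₂T₃ = 5·58·5 = 1450; T₃T₄ = 58·5·12 = 3480.
Length 3: T₁..T₃: k=1: 0+1450+106·5·5=4100; k=2: 30740+0+106·58·5=61480 → min 4100 | T₂..T₄: k=2: 0+3480+5·58·12=6960; k=3: 1450+0+5·5·12=1750 → min 1750.
Length 4: T₁..T₄: k=1: 0+1750+106·5·12=8110; k=2: 30740+3480+106·58·12=107996; k=3: 4100+0+106·5·12=10460 → min 8110.
Optimal order: (T₁ ((T₂ T₃) T₄)) with cost 8110.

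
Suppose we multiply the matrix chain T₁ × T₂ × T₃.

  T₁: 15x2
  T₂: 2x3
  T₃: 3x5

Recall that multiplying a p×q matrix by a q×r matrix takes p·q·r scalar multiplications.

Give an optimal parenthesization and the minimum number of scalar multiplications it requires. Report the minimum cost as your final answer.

180

(T₁ × (T₂ × T₃)): cost 180.
((T₁ × T₂) × T₃): cost 315.
Optimal: (T₁ × (T₂ × T₃)) with cost 180.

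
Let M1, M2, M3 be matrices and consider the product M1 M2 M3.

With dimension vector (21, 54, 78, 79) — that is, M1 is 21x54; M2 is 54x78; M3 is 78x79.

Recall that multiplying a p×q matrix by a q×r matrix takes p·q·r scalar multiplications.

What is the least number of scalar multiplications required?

Order (M1 (M2 M3)): (M2 M3): 54×78 by 78×79 → 54×79, cost 54·78·79 = 332748; (M1 (M2 M3)): 21×54 by 54×79 → 21×79, cost 21·54·79 = 89586; cumulative 422334. Total 422334.
Order ((M1 M2) M3): (M1 M2): 21×54 by 54×78 → 21×78, cost 21·54·78 = 88452; ((M1 M2) M3): 21×78 by 78×79 → 21×79, cost 21·78·79 = 129402; cumulative 217854. Total 217854.
Minimum: 217854.

217854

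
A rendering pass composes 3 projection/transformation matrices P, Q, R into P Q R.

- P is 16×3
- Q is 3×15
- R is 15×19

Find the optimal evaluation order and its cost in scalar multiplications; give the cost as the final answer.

1767

(P (Q R)): cost 1767.
((P Q) R): cost 5280.
Optimal: (P (Q R)) with cost 1767.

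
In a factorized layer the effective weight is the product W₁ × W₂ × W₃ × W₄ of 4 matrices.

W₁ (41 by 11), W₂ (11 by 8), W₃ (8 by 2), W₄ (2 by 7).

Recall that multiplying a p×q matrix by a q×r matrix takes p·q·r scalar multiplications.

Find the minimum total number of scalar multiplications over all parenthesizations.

1652

Adjacent pairs: W₁W₂ = 41·11·8 = 3608; W₂W₃ = 11·8·2 = 176; W₃W₄ = 8·2·7 = 112.
Length 3: W₁..W₃: k=1: 0+176+41·11·2=1078; k=2: 3608+0+41·8·2=4264 → min 1078 | W₂..W₄: k=2: 0+112+11·8·7=728; k=3: 176+0+11·2·7=330 → min 330.
Length 4: W₁..W₄: k=1: 0+330+41·11·7=3487; k=2: 3608+112+41·8·7=6016; k=3: 1078+0+41·2·7=1652 → min 1652.
Optimal order: ((W₁ × (W₂ × W₃)) × W₄) with cost 1652.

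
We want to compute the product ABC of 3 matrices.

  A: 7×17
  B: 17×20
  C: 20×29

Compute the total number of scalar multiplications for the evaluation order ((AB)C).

6440

(AB): 7×17 by 17×20 → 7×20, cost 7·17·20 = 2380
((AB)C): 7×20 by 20×29 → 7×29, cost 7·20·29 = 4060; cumulative 6440
Total: 6440 scalar multiplications.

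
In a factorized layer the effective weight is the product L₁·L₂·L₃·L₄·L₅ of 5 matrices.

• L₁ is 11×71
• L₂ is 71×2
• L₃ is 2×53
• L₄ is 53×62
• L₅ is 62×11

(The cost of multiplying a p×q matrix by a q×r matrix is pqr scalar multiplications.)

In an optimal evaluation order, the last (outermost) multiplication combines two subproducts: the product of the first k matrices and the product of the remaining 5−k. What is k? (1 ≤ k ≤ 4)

2

Adjacent pairs: L₁L₂ = 11·71·2 = 1562; L₂L₃ = 71·2·53 = 7526; L₃L₄ = 2·53·62 = 6572; L₄L₅ = 53·62·11 = 36146.
Length 3: L₁..L₃: k=1: 0+7526+11·71·53=48919; k=2: 1562+0+11·2·53=2728 → min 2728 | L₂..L₄: k=2: 0+6572+71·2·62=15376; k=3: 7526+0+71·53·62=240832 → min 15376 | L₃..L₅: k=3: 0+36146+2·53·11=37312; k=4: 6572+0+2·62·11=7936 → min 7936.
Length 4: L₁..L₄: k=1: 0+15376+11·71·62=63798; k=2: 1562+6572+11·2·62=9498; k=3: 2728+0+11·53·62=38874 → min 9498 | L₂..L₅: k=2: 0+7936+71·2·11=9498; k=3: 7526+36146+71·53·11=85065; k=4: 15376+0+71·62·11=63798 → min 9498.
Top-level splits: k=1: (L₁..L₁)·(L₂..L₅) → 0+9498+11·71·11 = 18089; k=2: (L₁..L₂)·(L₃..L₅) → 1562+7936+11·2·11 = 9740; k=3: (L₁..L₃)·(L₄..L₅) → 2728+36146+11·53·11 = 45287; k=4: (L₁..L₄)·(L₅..L₅) → 9498+0+11·62·11 = 17000.
Best split is after L₂, i.e. k = 2.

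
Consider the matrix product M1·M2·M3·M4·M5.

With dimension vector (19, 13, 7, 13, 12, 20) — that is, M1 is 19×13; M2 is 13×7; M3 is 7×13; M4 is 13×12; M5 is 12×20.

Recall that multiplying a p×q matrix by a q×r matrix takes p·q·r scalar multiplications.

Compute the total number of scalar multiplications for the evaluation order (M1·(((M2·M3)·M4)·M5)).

11271

(M2·M3): 13×7 by 7×13 → 13×13, cost 13·7·13 = 1183
((M2·M3)·M4): 13×13 by 13×12 → 13×12, cost 13·13·12 = 2028; cumulative 3211
(((M2·M3)·M4)·M5): 13×12 by 12×20 → 13×20, cost 13·12·20 = 3120; cumulative 6331
(M1·(((M2·M3)·M4)·M5)): 19×13 by 13×20 → 19×20, cost 19·13·20 = 4940; cumulative 11271
Total: 11271 scalar multiplications.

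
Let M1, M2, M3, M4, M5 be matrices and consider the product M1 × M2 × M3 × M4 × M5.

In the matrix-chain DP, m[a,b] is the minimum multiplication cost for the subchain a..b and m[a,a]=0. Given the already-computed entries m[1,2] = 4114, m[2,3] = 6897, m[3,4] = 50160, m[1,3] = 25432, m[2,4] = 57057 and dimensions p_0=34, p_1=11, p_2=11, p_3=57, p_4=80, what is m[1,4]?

m[1,4] = min over k∈[1,3] of m[1,k]+m[k+1,4]+p_{0}·p_k·p_{4}.
k=1: 0 + 57057 + 34·11·80 = 86977; k=2: 4114 + 50160 + 34·11·80 = 84194; k=3: 25432 + 0 + 34·57·80 = 180472.
Minimum: 84194 at k=2.

84194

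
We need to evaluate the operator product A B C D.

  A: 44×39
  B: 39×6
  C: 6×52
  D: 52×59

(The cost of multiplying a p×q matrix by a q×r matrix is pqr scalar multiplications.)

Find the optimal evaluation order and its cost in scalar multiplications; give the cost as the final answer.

Adjacent pairs: AB = 44·39·6 = 10296; BC = 39·6·52 = 12168; CD = 6·52·59 = 18408.
Length 3: A..C: k=1: 0+12168+44·39·52=101400; k=2: 10296+0+44·6·52=24024 → min 24024 | B..D: k=2: 0+18408+39·6·59=32214; k=3: 12168+0+39·52·59=131820 → min 32214.
Length 4: A..D: k=1: 0+32214+44·39·59=133458; k=2: 10296+18408+44·6·59=44280; k=3: 24024+0+44·52·59=159016 → min 44280.
Optimal parenthesization: ((A B) (C D)) with cost 44280.

44280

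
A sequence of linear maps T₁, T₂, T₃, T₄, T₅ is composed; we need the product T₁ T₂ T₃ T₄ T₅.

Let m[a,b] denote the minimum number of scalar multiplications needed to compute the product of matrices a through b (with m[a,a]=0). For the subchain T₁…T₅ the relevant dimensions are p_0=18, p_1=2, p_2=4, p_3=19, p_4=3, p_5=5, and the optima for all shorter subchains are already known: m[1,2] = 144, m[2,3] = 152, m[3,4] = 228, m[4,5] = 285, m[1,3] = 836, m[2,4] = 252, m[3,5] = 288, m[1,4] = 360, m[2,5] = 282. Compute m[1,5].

462

m[1,5] = min over k∈[1,4] of m[1,k]+m[k+1,5]+p_{0}·p_k·p_{5}.
k=1: 0 + 282 + 18·2·5 = 462; k=2: 144 + 288 + 18·4·5 = 792; k=3: 836 + 285 + 18·19·5 = 2831; k=4: 360 + 0 + 18·3·5 = 630.
Minimum: 462 at k=1.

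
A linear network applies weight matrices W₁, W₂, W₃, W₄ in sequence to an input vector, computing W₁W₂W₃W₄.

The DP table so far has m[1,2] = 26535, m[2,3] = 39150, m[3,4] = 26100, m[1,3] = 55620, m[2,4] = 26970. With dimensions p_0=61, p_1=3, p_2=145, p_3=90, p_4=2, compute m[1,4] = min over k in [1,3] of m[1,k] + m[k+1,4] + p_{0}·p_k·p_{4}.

27336

m[1,4] = min over k∈[1,3] of m[1,k]+m[k+1,4]+p_{0}·p_k·p_{4}.
k=1: 0 + 26970 + 61·3·2 = 27336; k=2: 26535 + 26100 + 61·145·2 = 70325; k=3: 55620 + 0 + 61·90·2 = 66600.
Minimum: 27336 at k=1.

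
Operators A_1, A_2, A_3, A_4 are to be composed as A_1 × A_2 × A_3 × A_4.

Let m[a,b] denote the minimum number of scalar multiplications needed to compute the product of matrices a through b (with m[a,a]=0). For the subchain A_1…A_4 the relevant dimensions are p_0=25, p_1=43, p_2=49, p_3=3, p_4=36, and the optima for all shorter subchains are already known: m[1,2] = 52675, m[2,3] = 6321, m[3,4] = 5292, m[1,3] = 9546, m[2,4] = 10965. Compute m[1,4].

12246

m[1,4] = min over k∈[1,3] of m[1,k]+m[k+1,4]+p_{0}·p_k·p_{4}.
k=1: 0 + 10965 + 25·43·36 = 49665; k=2: 52675 + 5292 + 25·49·36 = 102067; k=3: 9546 + 0 + 25·3·36 = 12246.
Minimum: 12246 at k=3.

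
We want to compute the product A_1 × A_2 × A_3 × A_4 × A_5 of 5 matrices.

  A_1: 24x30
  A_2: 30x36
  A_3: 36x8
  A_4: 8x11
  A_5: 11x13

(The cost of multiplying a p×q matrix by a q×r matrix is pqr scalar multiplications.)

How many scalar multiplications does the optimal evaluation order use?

Adjacent pairs: A_1A_2 = 24·30·36 = 25920; A_2A_3 = 30·36·8 = 8640; A_3A_4 = 36·8·11 = 3168; A_4A_5 = 8·11·13 = 1144.
Length 3: A_1..A_3: k=1: 0+8640+24·30·8=14400; k=2: 25920+0+24·36·8=32832 → min 14400 | A_2..A_4: k=2: 0+3168+30·36·11=15048; k=3: 8640+0+30·8·11=11280 → min 11280 | A_3..A_5: k=3: 0+1144+36·8·13=4888; k=4: 3168+0+36·11·13=8316 → min 4888.
Length 4: A_1..A_4: k=1: 0+11280+24·30·11=19200; k=2: 25920+3168+24·36·11=38592; k=3: 14400+0+24·8·11=16512 → min 16512 | A_2..A_5: k=2: 0+4888+30·36·13=18928; k=3: 8640+1144+30·8·13=12904; k=4: 11280+0+30·11·13=15570 → min 12904.
Length 5: A_1..A_5: k=1: 0+12904+24·30·13=22264; k=2: 25920+4888+24·36·13=42040; k=3: 14400+1144+24·8·13=18040; k=4: 16512+0+24·11·13=19944 → min 18040.
Optimal order: ((A_1 × (A_2 × A_3)) × (A_4 × A_5)) with cost 18040.

18040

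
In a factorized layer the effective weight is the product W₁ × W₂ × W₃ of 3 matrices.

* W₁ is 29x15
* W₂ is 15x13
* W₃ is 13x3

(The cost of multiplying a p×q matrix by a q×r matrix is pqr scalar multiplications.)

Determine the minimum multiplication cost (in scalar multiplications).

Order (W₁ × (W₂ × W₃)): (W₂ × W₃): 15×13 by 13×3 → 15×3, cost 15·13·3 = 585; (W₁ × (W₂ × W₃)): 29×15 by 15×3 → 29×3, cost 29·15·3 = 1305; cumulative 1890. Total 1890.
Order ((W₁ × W₂) × W₃): (W₁ × W₂): 29×15 by 15×13 → 29×13, cost 29·15·13 = 5655; ((W₁ × W₂) × W₃): 29×13 by 13×3 → 29×3, cost 29·13·3 = 1131; cumulative 6786. Total 6786.
Minimum: 1890.

1890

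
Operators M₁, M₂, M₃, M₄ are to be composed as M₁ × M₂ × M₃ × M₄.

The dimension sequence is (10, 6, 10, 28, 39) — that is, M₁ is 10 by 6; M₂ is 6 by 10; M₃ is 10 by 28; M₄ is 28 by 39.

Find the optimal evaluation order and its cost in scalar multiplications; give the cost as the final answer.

Adjacent pairs: M₁M₂ = 10·6·10 = 600; M₂M₃ = 6·10·28 = 1680; M₃M₄ = 10·28·39 = 10920.
Length 3: M₁..M₃: k=1: 0+1680+10·6·28=3360; k=2: 600+0+10·10·28=3400 → min 3360 | M₂..M₄: k=2: 0+10920+6·10·39=13260; k=3: 1680+0+6·28·39=8232 → min 8232.
Length 4: M₁..M₄: k=1: 0+8232+10·6·39=10572; k=2: 600+10920+10·10·39=15420; k=3: 3360+0+10·28·39=14280 → min 10572.
Optimal parenthesization: (M₁ × ((M₂ × M₃) × M₄)) with cost 10572.

10572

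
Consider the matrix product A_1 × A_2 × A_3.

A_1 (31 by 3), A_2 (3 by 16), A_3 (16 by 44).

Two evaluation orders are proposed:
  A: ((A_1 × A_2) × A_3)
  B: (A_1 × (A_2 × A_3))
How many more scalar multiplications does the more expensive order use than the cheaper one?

17108

Order A = ((A_1 × A_2) × A_3): (A_1 × A_2): 31×3 by 3×16 → 31×16, cost 31·3·16 = 1488; ((A_1 × A_2) × A_3): 31×16 by 16×44 → 31×44, cost 31·16·44 = 21824; cumulative 23312. Total 23312.
Order B = (A_1 × (A_2 × A_3)): (A_2 × A_3): 3×16 by 16×44 → 3×44, cost 3·16·44 = 2112; (A_1 × (A_2 × A_3)): 31×3 by 3×44 → 31×44, cost 31·3·44 = 4092; cumulative 6204. Total 6204.
Difference: |23312 − 6204| = 17108.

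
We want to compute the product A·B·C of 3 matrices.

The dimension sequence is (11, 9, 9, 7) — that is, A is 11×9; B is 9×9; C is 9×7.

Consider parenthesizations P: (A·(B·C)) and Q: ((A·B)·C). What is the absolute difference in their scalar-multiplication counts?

Order P = (A·(B·C)): (B·C): 9×9 by 9×7 → 9×7, cost 9·9·7 = 567; (A·(B·C)): 11×9 by 9×7 → 11×7, cost 11·9·7 = 693; cumulative 1260. Total 1260.
Order Q = ((A·B)·C): (A·B): 11×9 by 9×9 → 11×9, cost 11·9·9 = 891; ((A·B)·C): 11×9 by 9×7 → 11×7, cost 11·9·7 = 693; cumulative 1584. Total 1584.
Difference: |1260 − 1584| = 324.

324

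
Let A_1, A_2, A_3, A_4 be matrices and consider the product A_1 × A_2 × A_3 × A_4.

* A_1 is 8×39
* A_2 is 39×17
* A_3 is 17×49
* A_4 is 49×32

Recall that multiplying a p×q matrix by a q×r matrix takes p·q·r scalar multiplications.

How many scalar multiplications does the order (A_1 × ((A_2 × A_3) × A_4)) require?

(A_2 × A_3): 39×17 by 17×49 → 39×49, cost 39·17·49 = 32487
((A_2 × A_3) × A_4): 39×49 by 49×32 → 39×32, cost 39·49·32 = 61152; cumulative 93639
(A_1 × ((A_2 × A_3) × A_4)): 8×39 by 39×32 → 8×32, cost 8·39·32 = 9984; cumulative 103623
Total: 103623 scalar multiplications.

103623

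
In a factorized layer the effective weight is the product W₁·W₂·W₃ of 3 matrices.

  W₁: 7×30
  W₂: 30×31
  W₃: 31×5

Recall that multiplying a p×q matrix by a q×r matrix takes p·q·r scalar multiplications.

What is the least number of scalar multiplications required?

5700

Order (W₁·(W₂·W₃)): (W₂·W₃): 30×31 by 31×5 → 30×5, cost 30·31·5 = 4650; (W₁·(W₂·W₃)): 7×30 by 30×5 → 7×5, cost 7·30·5 = 1050; cumulative 5700. Total 5700.
Order ((W₁·W₂)·W₃): (W₁·W₂): 7×30 by 30×31 → 7×31, cost 7·30·31 = 6510; ((W₁·W₂)·W₃): 7×31 by 31×5 → 7×5, cost 7·31·5 = 1085; cumulative 7595. Total 7595.
Minimum: 5700.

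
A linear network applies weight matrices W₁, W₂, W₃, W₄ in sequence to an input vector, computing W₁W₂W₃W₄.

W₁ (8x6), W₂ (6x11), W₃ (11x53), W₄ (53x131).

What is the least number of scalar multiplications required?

51444

Adjacent pairs: W₁W₂ = 8·6·11 = 528; W₂W₃ = 6·11·53 = 3498; W₃W₄ = 11·53·131 = 76373.
Length 3: W₁..W₃: k=1: 0+3498+8·6·53=6042; k=2: 528+0+8·11·53=5192 → min 5192 | W₂..W₄: k=2: 0+76373+6·11·131=85019; k=3: 3498+0+6·53·131=45156 → min 45156.
Length 4: W₁..W₄: k=1: 0+45156+8·6·131=51444; k=2: 528+76373+8·11·131=88429; k=3: 5192+0+8·53·131=60736 → min 51444.
Optimal order: (W₁((W₂W₃)W₄)) with cost 51444.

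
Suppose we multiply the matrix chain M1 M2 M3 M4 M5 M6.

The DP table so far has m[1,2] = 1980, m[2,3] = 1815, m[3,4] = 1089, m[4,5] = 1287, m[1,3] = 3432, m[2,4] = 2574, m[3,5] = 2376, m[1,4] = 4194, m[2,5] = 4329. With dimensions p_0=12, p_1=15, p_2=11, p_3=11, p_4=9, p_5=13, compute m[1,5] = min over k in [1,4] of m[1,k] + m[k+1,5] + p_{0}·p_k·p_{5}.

5598

m[1,5] = min over k∈[1,4] of m[1,k]+m[k+1,5]+p_{0}·p_k·p_{5}.
k=1: 0 + 4329 + 12·15·13 = 6669; k=2: 1980 + 2376 + 12·11·13 = 6072; k=3: 3432 + 1287 + 12·11·13 = 6435; k=4: 4194 + 0 + 12·9·13 = 5598.
Minimum: 5598 at k=4.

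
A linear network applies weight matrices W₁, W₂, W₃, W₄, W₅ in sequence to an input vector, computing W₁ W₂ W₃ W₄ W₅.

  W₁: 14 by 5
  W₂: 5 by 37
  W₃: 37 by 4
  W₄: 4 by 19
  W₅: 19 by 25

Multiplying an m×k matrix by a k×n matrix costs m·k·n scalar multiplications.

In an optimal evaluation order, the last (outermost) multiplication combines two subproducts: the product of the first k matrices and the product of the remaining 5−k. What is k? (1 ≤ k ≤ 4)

3

Adjacent pairs: W₁W₂ = 14·5·37 = 2590; W₂W₃ = 5·37·4 = 740; W₃W₄ = 37·4·19 = 2812; W₄W₅ = 4·19·25 = 1900.
Length 3: W₁..W₃: k=1: 0+740+14·5·4=1020; k=2: 2590+0+14·37·4=4662 → min 1020 | W₂..W₄: k=2: 0+2812+5·37·19=6327; k=3: 740+0+5·4·19=1120 → min 1120 | W₃..W₅: k=3: 0+1900+37·4·25=5600; k=4: 2812+0+37·19·25=20387 → min 5600.
Length 4: W₁..W₄: k=1: 0+1120+14·5·19=2450; k=2: 2590+2812+14·37·19=15244; k=3: 1020+0+14·4·19=2084 → min 2084 | W₂..W₅: k=2: 0+5600+5·37·25=10225; k=3: 740+1900+5·4·25=3140; k=4: 1120+0+5·19·25=3495 → min 3140.
Top-level splits: k=1: (W₁..W₁)·(W₂..W₅) → 0+3140+14·5·25 = 4890; k=2: (W₁..W₂)·(W₃..W₅) → 2590+5600+14·37·25 = 21140; k=3: (W₁..W₃)·(W₄..W₅) → 1020+1900+14·4·25 = 4320; k=4: (W₁..W₄)·(W₅..W₅) → 2084+0+14·19·25 = 8734.
Best split is after W₃, i.e. k = 3.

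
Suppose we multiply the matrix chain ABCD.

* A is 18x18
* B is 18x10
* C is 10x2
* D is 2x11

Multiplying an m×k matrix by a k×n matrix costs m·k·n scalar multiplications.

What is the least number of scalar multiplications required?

1404

Adjacent pairs: AB = 18·18·10 = 3240; BC = 18·10·2 = 360; CD = 10·2·11 = 220.
Length 3: A..C: k=1: 0+360+18·18·2=1008; k=2: 3240+0+18·10·2=3600 → min 1008 | B..D: k=2: 0+220+18·10·11=2200; k=3: 360+0+18·2·11=756 → min 756.
Length 4: A..D: k=1: 0+756+18·18·11=4320; k=2: 3240+220+18·10·11=5440; k=3: 1008+0+18·2·11=1404 → min 1404.
Optimal order: ((A(BC))D) with cost 1404.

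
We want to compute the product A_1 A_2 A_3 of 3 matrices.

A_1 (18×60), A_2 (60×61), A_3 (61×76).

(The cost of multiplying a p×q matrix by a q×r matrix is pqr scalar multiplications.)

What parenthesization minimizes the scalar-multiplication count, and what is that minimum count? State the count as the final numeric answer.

149328

(A_1 (A_2 A_3)): cost 360240.
((A_1 A_2) A_3): cost 149328.
Optimal: ((A_1 A_2) A_3) with cost 149328.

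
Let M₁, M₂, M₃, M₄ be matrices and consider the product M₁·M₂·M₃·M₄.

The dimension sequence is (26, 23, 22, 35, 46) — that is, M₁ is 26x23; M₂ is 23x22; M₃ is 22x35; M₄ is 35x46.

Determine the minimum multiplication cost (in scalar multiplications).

74888

Adjacent pairs: M₁M₂ = 26·23·22 = 13156; M₂M₃ = 23·22·35 = 17710; M₃M₄ = 22·35·46 = 35420.
Length 3: M₁..M₃: k=1: 0+17710+26·23·35=38640; k=2: 13156+0+26·22·35=33176 → min 33176 | M₂..M₄: k=2: 0+35420+23·22·46=58696; k=3: 17710+0+23·35·46=54740 → min 54740.
Length 4: M₁..M₄: k=1: 0+54740+26·23·46=82248; k=2: 13156+35420+26·22·46=74888; k=3: 33176+0+26·35·46=75036 → min 74888.
Optimal order: ((M₁·M₂)·(M₃·M₄)) with cost 74888.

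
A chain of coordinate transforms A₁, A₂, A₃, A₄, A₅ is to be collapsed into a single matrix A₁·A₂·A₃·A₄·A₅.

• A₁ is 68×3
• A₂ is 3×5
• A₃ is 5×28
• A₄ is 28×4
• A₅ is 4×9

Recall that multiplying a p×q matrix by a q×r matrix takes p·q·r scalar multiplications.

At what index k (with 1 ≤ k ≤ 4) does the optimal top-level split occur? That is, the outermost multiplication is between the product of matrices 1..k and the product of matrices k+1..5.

1

Adjacent pairs: A₁A₂ = 68·3·5 = 1020; A₂A₃ = 3·5·28 = 420; A₃A₄ = 5·28·4 = 560; A₄A₅ = 28·4·9 = 1008.
Length 3: A₁..A₃: k=1: 0+420+68·3·28=6132; k=2: 1020+0+68·5·28=10540 → min 6132 | A₂..A₄: k=2: 0+560+3·5·4=620; k=3: 420+0+3·28·4=756 → min 620 | A₃..A₅: k=3: 0+1008+5·28·9=2268; k=4: 560+0+5·4·9=740 → min 740.
Length 4: A₁..A₄: k=1: 0+620+68·3·4=1436; k=2: 1020+560+68·5·4=2940; k=3: 6132+0+68·28·4=13748 → min 1436 | A₂..A₅: k=2: 0+740+3·5·9=875; k=3: 420+1008+3·28·9=2184; k=4: 620+0+3·4·9=728 → min 728.
Top-level splits: k=1: (A₁..A₁)·(A₂..A₅) → 0+728+68·3·9 = 2564; k=2: (A₁..A₂)·(A₃..A₅) → 1020+740+68·5·9 = 4820; k=3: (A₁..A₃)·(A₄..A₅) → 6132+1008+68·28·9 = 24276; k=4: (A₁..A₄)·(A₅..A₅) → 1436+0+68·4·9 = 3884.
Best split is after A₁, i.e. k = 1.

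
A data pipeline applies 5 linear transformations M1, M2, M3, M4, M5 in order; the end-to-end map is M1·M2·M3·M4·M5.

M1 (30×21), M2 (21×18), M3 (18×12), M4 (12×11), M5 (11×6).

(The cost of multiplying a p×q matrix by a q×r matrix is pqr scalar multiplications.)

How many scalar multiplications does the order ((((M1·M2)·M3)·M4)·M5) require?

(M1·M2): 30×21 by 21×18 → 30×18, cost 30·21·18 = 11340
((M1·M2)·M3): 30×18 by 18×12 → 30×12, cost 30·18·12 = 6480; cumulative 17820
(((M1·M2)·M3)·M4): 30×12 by 12×11 → 30×11, cost 30·12·11 = 3960; cumulative 21780
((((M1·M2)·M3)·M4)·M5): 30×11 by 11×6 → 30×6, cost 30·11·6 = 1980; cumulative 23760
Total: 23760 scalar multiplications.

23760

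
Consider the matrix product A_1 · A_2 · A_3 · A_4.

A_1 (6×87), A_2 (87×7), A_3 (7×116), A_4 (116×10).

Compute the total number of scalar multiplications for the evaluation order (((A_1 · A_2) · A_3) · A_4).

15486

(A_1 · A_2): 6×87 by 87×7 → 6×7, cost 6·87·7 = 3654
((A_1 · A_2) · A_3): 6×7 by 7×116 → 6×116, cost 6·7·116 = 4872; cumulative 8526
(((A_1 · A_2) · A_3) · A_4): 6×116 by 116×10 → 6×10, cost 6·116·10 = 6960; cumulative 15486
Total: 15486 scalar multiplications.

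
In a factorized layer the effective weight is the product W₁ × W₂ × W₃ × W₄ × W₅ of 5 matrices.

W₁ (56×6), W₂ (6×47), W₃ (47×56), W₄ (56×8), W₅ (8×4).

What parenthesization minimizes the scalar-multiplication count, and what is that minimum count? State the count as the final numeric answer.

14792

Adjacent pairs: W₁W₂ = 56·6·47 = 15792; W₂W₃ = 6·47·56 = 15792; W₃W₄ = 47·56·8 = 21056; W₄W₅ = 56·8·4 = 1792.
Length 3: W₁..W₃: k=1: 0+15792+56·6·56=34608; k=2: 15792+0+56·47·56=163184 → min 34608 | W₂..W₄: k=2: 0+21056+6·47·8=23312; k=3: 15792+0+6·56·8=18480 → min 18480 | W₃..W₅: k=3: 0+1792+47·56·4=12320; k=4: 21056+0+47·8·4=22560 → min 12320.
Length 4: W₁..W₄: k=1: 0+18480+56·6·8=21168; k=2: 15792+21056+56·47·8=57904; k=3: 34608+0+56·56·8=59696 → min 21168 | W₂..W₅: k=2: 0+12320+6·47·4=13448; k=3: 15792+1792+6·56·4=18928; k=4: 18480+0+6·8·4=18672 → min 13448.
Length 5: W₁..W₅: k=1: 0+13448+56·6·4=14792; k=2: 15792+12320+56·47·4=38640; k=3: 34608+1792+56·56·4=48944; k=4: 21168+0+56·8·4=22960 → min 14792.
Optimal parenthesization: (W₁ × (W₂ × (W₃ × (W₄ × W₅)))) with cost 14792.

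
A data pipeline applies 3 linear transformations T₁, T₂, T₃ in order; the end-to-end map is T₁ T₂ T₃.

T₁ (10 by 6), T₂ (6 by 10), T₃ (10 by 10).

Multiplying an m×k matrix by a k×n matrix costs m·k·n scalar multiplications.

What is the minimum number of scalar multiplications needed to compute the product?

1200

Order (T₁ (T₂ T₃)): (T₂ T₃): 6×10 by 10×10 → 6×10, cost 6·10·10 = 600; (T₁ (T₂ T₃)): 10×6 by 6×10 → 10×10, cost 10·6·10 = 600; cumulative 1200. Total 1200.
Order ((T₁ T₂) T₃): (T₁ T₂): 10×6 by 6×10 → 10×10, cost 10·6·10 = 600; ((T₁ T₂) T₃): 10×10 by 10×10 → 10×10, cost 10·10·10 = 1000; cumulative 1600. Total 1600.
Minimum: 1200.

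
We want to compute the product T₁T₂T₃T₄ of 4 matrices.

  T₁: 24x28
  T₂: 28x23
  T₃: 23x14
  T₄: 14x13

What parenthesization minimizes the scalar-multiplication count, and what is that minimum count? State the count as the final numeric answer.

Adjacent pairs: T₁T₂ = 24·28·23 = 15456; T₂T₃ = 28·23·14 = 9016; T₃T₄ = 23·14·13 = 4186.
Length 3: T₁..T₃: k=1: 0+9016+24·28·14=18424; k=2: 15456+0+24·23·14=23184 → min 18424 | T₂..T₄: k=2: 0+4186+28·23·13=12558; k=3: 9016+0+28·14·13=14112 → min 12558.
Length 4: T₁..T₄: k=1: 0+12558+24·28·13=21294; k=2: 15456+4186+24·23·13=26818; k=3: 18424+0+24·14·13=22792 → min 21294.
Optimal parenthesization: (T₁(T₂(T₃T₄))) with cost 21294.

21294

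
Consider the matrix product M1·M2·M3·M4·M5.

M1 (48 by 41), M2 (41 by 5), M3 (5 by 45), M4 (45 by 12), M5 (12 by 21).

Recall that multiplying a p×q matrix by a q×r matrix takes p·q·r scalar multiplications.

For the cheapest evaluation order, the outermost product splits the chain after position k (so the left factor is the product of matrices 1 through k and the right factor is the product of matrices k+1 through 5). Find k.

Adjacent pairs: M1M2 = 48·41·5 = 9840; M2M3 = 41·5·45 = 9225; M3M4 = 5·45·12 = 2700; M4M5 = 45·12·21 = 11340.
Length 3: M1..M3: k=1: 0+9225+48·41·45=97785; k=2: 9840+0+48·5·45=20640 → min 20640 | M2..M4: k=2: 0+2700+41·5·12=5160; k=3: 9225+0+41·45·12=31365 → min 5160 | M3..M5: k=3: 0+11340+5·45·21=16065; k=4: 2700+0+5·12·21=3960 → min 3960.
Length 4: M1..M4: k=1: 0+5160+48·41·12=28776; k=2: 9840+2700+48·5·12=15420; k=3: 20640+0+48·45·12=46560 → min 15420 | M2..M5: k=2: 0+3960+41·5·21=8265; k=3: 9225+11340+41·45·21=59310; k=4: 5160+0+41·12·21=15492 → min 8265.
Top-level splits: k=1: (M1..M1)·(M2..M5) → 0+8265+48·41·21 = 49593; k=2: (M1..M2)·(M3..M5) → 9840+3960+48·5·21 = 18840; k=3: (M1..M3)·(M4..M5) → 20640+11340+48·45·21 = 77340; k=4: (M1..M4)·(M5..M5) → 15420+0+48·12·21 = 27516.
Best split is after M2, i.e. k = 2.

2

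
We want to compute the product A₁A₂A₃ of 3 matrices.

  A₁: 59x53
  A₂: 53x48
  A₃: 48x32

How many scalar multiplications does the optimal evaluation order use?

Order (A₁(A₂A₃)): (A₂A₃): 53×48 by 48×32 → 53×32, cost 53·48·32 = 81408; (A₁(A₂A₃)): 59×53 by 53×32 → 59×32, cost 59·53·32 = 100064; cumulative 181472. Total 181472.
Order ((A₁A₂)A₃): (A₁A₂): 59×53 by 53×48 → 59×48, cost 59·53·48 = 150096; ((A₁A₂)A₃): 59×48 by 48×32 → 59×32, cost 59·48·32 = 90624; cumulative 240720. Total 240720.
Minimum: 181472.

181472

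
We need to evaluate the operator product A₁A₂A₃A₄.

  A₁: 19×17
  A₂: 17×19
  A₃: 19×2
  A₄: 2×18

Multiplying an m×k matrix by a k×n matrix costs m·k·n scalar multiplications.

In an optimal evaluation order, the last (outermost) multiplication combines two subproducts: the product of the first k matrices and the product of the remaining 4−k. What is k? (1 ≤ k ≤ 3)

3

Adjacent pairs: A₁A₂ = 19·17·19 = 6137; A₂A₃ = 17·19·2 = 646; A₃A₄ = 19·2·18 = 684.
Length 3: A₁..A₃: k=1: 0+646+19·17·2=1292; k=2: 6137+0+19·19·2=6859 → min 1292 | A₂..A₄: k=2: 0+684+17·19·18=6498; k=3: 646+0+17·2·18=1258 → min 1258.
Top-level splits: k=1: (A₁..A₁)·(A₂..A₄) → 0+1258+19·17·18 = 7072; k=2: (A₁..A₂)·(A₃..A₄) → 6137+684+19·19·18 = 13319; k=3: (A₁..A₃)·(A₄..A₄) → 1292+0+19·2·18 = 1976.
Best split is after A₃, i.e. k = 3.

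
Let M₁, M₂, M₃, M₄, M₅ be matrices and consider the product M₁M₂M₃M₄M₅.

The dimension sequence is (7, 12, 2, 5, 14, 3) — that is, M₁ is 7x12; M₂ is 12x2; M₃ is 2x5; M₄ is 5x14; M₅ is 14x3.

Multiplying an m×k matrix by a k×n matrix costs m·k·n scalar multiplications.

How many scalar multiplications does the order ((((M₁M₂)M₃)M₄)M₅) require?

1022

(M₁M₂): 7×12 by 12×2 → 7×2, cost 7·12·2 = 168
((M₁M₂)M₃): 7×2 by 2×5 → 7×5, cost 7·2·5 = 70; cumulative 238
(((M₁M₂)M₃)M₄): 7×5 by 5×14 → 7×14, cost 7·5·14 = 490; cumulative 728
((((M₁M₂)M₃)M₄)M₅): 7×14 by 14×3 → 7×3, cost 7·14·3 = 294; cumulative 1022
Total: 1022 scalar multiplications.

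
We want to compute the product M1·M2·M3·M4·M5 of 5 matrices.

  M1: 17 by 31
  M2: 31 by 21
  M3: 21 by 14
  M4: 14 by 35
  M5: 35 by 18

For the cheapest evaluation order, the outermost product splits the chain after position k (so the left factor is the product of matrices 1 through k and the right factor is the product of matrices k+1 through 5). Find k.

Adjacent pairs: M1M2 = 17·31·21 = 11067; M2M3 = 31·21·14 = 9114; M3M4 = 21·14·35 = 10290; M4M5 = 14·35·18 = 8820.
Length 3: M1..M3: k=1: 0+9114+17·31·14=16492; k=2: 11067+0+17·21·14=16065 → min 16065 | M2..M4: k=2: 0+10290+31·21·35=33075; k=3: 9114+0+31·14·35=24304 → min 24304 | M3..M5: k=3: 0+8820+21·14·18=14112; k=4: 10290+0+21·35·18=23520 → min 14112.
Length 4: M1..M4: k=1: 0+24304+17·31·35=42749; k=2: 11067+10290+17·21·35=33852; k=3: 16065+0+17·14·35=24395 → min 24395 | M2..M5: k=2: 0+14112+31·21·18=25830; k=3: 9114+8820+31·14·18=25746; k=4: 24304+0+31·35·18=43834 → min 25746.
Top-level splits: k=1: (M1..M1)·(M2..M5) → 0+25746+17·31·18 = 35232; k=2: (M1..M2)·(M3..M5) → 11067+14112+17·21·18 = 31605; k=3: (M1..M3)·(M4..M5) → 16065+8820+17·14·18 = 29169; k=4: (M1..M4)·(M5..M5) → 24395+0+17·35·18 = 35105.
Best split is after M3, i.e. k = 3.

3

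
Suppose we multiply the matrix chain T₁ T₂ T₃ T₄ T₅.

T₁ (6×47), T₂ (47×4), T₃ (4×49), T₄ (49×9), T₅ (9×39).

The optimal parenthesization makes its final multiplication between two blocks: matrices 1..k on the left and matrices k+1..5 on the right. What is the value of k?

Adjacent pairs: T₁T₂ = 6·47·4 = 1128; T₂T₃ = 47·4·49 = 9212; T₃T₄ = 4·49·9 = 1764; T₄T₅ = 49·9·39 = 17199.
Length 3: T₁..T₃: k=1: 0+9212+6·47·49=23030; k=2: 1128+0+6·4·49=2304 → min 2304 | T₂..T₄: k=2: 0+1764+47·4·9=3456; k=3: 9212+0+47·49·9=29939 → min 3456 | T₃..T₅: k=3: 0+17199+4·49·39=24843; k=4: 1764+0+4·9·39=3168 → min 3168.
Length 4: T₁..T₄: k=1: 0+3456+6·47·9=5994; k=2: 1128+1764+6·4·9=3108; k=3: 2304+0+6·49·9=4950 → min 3108 | T₂..T₅: k=2: 0+3168+47·4·39=10500; k=3: 9212+17199+47·49·39=116228; k=4: 3456+0+47·9·39=19953 → min 10500.
Top-level splits: k=1: (T₁..T₁)·(T₂..T₅) → 0+10500+6·47·39 = 21498; k=2: (T₁..T₂)·(T₃..T₅) → 1128+3168+6·4·39 = 5232; k=3: (T₁..T₃)·(T₄..T₅) → 2304+17199+6·49·39 = 30969; k=4: (T₁..T₄)·(T₅..T₅) → 3108+0+6·9·39 = 5214.
Best split is after T₄, i.e. k = 4.

4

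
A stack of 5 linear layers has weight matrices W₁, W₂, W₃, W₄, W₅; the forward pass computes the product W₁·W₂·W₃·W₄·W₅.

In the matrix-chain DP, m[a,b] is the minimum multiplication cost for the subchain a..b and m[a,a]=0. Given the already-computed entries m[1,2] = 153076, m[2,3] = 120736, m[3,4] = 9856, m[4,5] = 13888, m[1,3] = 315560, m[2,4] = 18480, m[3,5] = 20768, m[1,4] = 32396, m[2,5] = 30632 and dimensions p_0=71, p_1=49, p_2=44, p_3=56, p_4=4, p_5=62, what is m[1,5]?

50004

m[1,5] = min over k∈[1,4] of m[1,k]+m[k+1,5]+p_{0}·p_k·p_{5}.
k=1: 0 + 30632 + 71·49·62 = 246330; k=2: 153076 + 20768 + 71·44·62 = 367532; k=3: 315560 + 13888 + 71·56·62 = 575960; k=4: 32396 + 0 + 71·4·62 = 50004.
Minimum: 50004 at k=4.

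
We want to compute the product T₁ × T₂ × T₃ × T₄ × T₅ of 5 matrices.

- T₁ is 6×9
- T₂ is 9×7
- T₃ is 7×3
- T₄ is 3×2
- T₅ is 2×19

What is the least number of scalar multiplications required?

504

Adjacent pairs: T₁T₂ = 6·9·7 = 378; T₂T₃ = 9·7·3 = 189; T₃T₄ = 7·3·2 = 42; T₄T₅ = 3·2·19 = 114.
Length 3: T₁..T₃: k=1: 0+189+6·9·3=351; k=2: 378+0+6·7·3=504 → min 351 | T₂..T₄: k=2: 0+42+9·7·2=168; k=3: 189+0+9·3·2=243 → min 168 | T₃..T₅: k=3: 0+114+7·3·19=513; k=4: 42+0+7·2·19=308 → min 308.
Length 4: T₁..T₄: k=1: 0+168+6·9·2=276; k=2: 378+42+6·7·2=504; k=3: 351+0+6·3·2=387 → min 276 | T₂..T₅: k=2: 0+308+9·7·19=1505; k=3: 189+114+9·3·19=816; k=4: 168+0+9·2·19=510 → min 510.
Length 5: T₁..T₅: k=1: 0+510+6·9·19=1536; k=2: 378+308+6·7·19=1484; k=3: 351+114+6·3·19=807; k=4: 276+0+6·2·19=504 → min 504.
Optimal order: ((T₁ × (T₂ × (T₃ × T₄))) × T₅) with cost 504.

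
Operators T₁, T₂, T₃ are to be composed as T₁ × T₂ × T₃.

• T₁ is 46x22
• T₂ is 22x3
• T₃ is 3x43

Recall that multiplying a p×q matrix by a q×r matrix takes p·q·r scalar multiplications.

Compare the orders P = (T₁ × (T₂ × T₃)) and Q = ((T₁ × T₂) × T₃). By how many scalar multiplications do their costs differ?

Order P = (T₁ × (T₂ × T₃)): (T₂ × T₃): 22×3 by 3×43 → 22×43, cost 22·3·43 = 2838; (T₁ × (T₂ × T₃)): 46×22 by 22×43 → 46×43, cost 46·22·43 = 43516; cumulative 46354. Total 46354.
Order Q = ((T₁ × T₂) × T₃): (T₁ × T₂): 46×22 by 22×3 → 46×3, cost 46·22·3 = 3036; ((T₁ × T₂) × T₃): 46×3 by 3×43 → 46×43, cost 46·3·43 = 5934; cumulative 8970. Total 8970.
Difference: |46354 − 8970| = 37384.

37384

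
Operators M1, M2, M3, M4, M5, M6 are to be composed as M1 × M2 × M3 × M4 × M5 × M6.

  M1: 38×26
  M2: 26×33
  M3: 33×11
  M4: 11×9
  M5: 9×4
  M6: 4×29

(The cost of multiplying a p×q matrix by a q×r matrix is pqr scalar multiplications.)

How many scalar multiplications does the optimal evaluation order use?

13640

Adjacent pairs: M1M2 = 38·26·33 = 32604; M2M3 = 26·33·11 = 9438; M3M4 = 33·11·9 = 3267; M4M5 = 11·9·4 = 396; M5M6 = 9·4·29 = 1044.
Length 3: M1..M3: k=1: 0+9438+38·26·11=20306; k=2: 32604+0+38·33·11=46398 → min 20306 | M2..M4: k=2: 0+3267+26·33·9=10989; k=3: 9438+0+26·11·9=12012 → min 10989 | M3..M5: k=3: 0+396+33·11·4=1848; k=4: 3267+0+33·9·4=4455 → min 1848 | M4..M6: k=4: 0+1044+11·9·29=3915; k=5: 396+0+11·4·29=1672 → min 1672.
Length 4: M1..M4: k=1: 0+10989+38·26·9=19881; k=2: 32604+3267+38·33·9=47157; k=3: 20306+0+38·11·9=24068 → min 19881 | M2..M5: k=2: 0+1848+26·33·4=5280; k=3: 9438+396+26·11·4=10978; k=4: 10989+0+26·9·4=11925 → min 5280 | M3..M6: k=3: 0+1672+33·11·29=12199; k=4: 3267+1044+33·9·29=12924; k=5: 1848+0+33·4·29=5676 → min 5676.
Length 5: M1..M5: k=1: 0+5280+38·26·4=9232; k=2: 32604+1848+38·33·4=39468; k=3: 20306+396+38·11·4=22374; k=4: 19881+0+38·9·4=21249 → min 9232 | M2..M6: k=2: 0+5676+26·33·29=30558; k=3: 9438+1672+26·11·29=19404; k=4: 10989+1044+26·9·29=18819; k=5: 5280+0+26·4·29=8296 → min 8296.
Length 6: M1..M6: k=1: 0+8296+38·26·29=36948; k=2: 32604+5676+38·33·29=74646; k=3: 20306+1672+38·11·29=34100; k=4: 19881+1044+38·9·29=30843; k=5: 9232+0+38·4·29=13640 → min 13640.
Optimal order: ((M1 × (M2 × (M3 × (M4 × M5)))) × M6) with cost 13640.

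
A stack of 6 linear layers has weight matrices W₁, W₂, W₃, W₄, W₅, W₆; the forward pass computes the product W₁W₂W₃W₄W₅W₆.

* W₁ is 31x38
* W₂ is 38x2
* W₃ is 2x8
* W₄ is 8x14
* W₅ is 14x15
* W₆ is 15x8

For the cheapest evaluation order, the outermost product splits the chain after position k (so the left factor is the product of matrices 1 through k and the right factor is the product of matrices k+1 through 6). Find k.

2

Adjacent pairs: W₁W₂ = 31·38·2 = 2356; W₂W₃ = 38·2·8 = 608; W₃W₄ = 2·8·14 = 224; W₄W₅ = 8·14·15 = 1680; W₅W₆ = 14·15·8 = 1680.
Length 3: W₁..W₃: k=1: 0+608+31·38·8=10032; k=2: 2356+0+31·2·8=2852 → min 2852 | W₂..W₄: k=2: 0+224+38·2·14=1288; k=3: 608+0+38·8·14=4864 → min 1288 | W₃..W₅: k=3: 0+1680+2·8·15=1920; k=4: 224+0+2·14·15=644 → min 644 | W₄..W₆: k=4: 0+1680+8·14·8=2576; k=5: 1680+0+8·15·8=2640 → min 2576.
Length 4: W₁..W₄: k=1: 0+1288+31·38·14=17780; k=2: 2356+224+31·2·14=3448; k=3: 2852+0+31·8·14=6324 → min 3448 | W₂..W₅: k=2: 0+644+38·2·15=1784; k=3: 608+1680+38·8·15=6848; k=4: 1288+0+38·14·15=9268 → min 1784 | W₃..W₆: k=3: 0+2576+2·8·8=2704; k=4: 224+1680+2·14·8=2128; k=5: 644+0+2·15·8=884 → min 884.
Length 5: W₁..W₅: k=1: 0+1784+31·38·15=19454; k=2: 2356+644+31·2·15=3930; k=3: 2852+1680+31·8·15=8252; k=4: 3448+0+31·14·15=9958 → min 3930 | W₂..W₆: k=2: 0+884+38·2·8=1492; k=3: 608+2576+38·8·8=5616; k=4: 1288+1680+38·14·8=7224; k=5: 1784+0+38·15·8=6344 → min 1492.
Top-level splits: k=1: (W₁..W₁)·(W₂..W₆) → 0+1492+31·38·8 = 10916; k=2: (W₁..W₂)·(W₃..W₆) → 2356+884+31·2·8 = 3736; k=3: (W₁..W₃)·(W₄..W₆) → 2852+2576+31·8·8 = 7412; k=4: (W₁..W₄)·(W₅..W₆) → 3448+1680+31·14·8 = 8600; k=5: (W₁..W₅)·(W₆..W₆) → 3930+0+31·15·8 = 7650.
Best split is after W₂, i.e. k = 2.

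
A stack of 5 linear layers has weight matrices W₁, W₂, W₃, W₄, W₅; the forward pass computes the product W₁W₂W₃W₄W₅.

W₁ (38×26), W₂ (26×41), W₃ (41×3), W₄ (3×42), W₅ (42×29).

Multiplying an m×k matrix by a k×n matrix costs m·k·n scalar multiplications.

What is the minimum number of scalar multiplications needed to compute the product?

13122

Adjacent pairs: W₁W₂ = 38·26·41 = 40508; W₂W₃ = 26·41·3 = 3198; W₃W₄ = 41·3·42 = 5166; W₄W₅ = 3·42·29 = 3654.
Length 3: W₁..W₃: k=1: 0+3198+38·26·3=6162; k=2: 40508+0+38·41·3=45182 → min 6162 | W₂..W₄: k=2: 0+5166+26·41·42=49938; k=3: 3198+0+26·3·42=6474 → min 6474 | W₃..W₅: k=3: 0+3654+41·3·29=7221; k=4: 5166+0+41·42·29=55104 → min 7221.
Length 4: W₁..W₄: k=1: 0+6474+38·26·42=47970; k=2: 40508+5166+38·41·42=111110; k=3: 6162+0+38·3·42=10950 → min 10950 | W₂..W₅: k=2: 0+7221+26·41·29=38135; k=3: 3198+3654+26·3·29=9114; k=4: 6474+0+26·42·29=38142 → min 9114.
Length 5: W₁..W₅: k=1: 0+9114+38·26·29=37766; k=2: 40508+7221+38·41·29=92911; k=3: 6162+3654+38·3·29=13122; k=4: 10950+0+38·42·29=57234 → min 13122.
Optimal order: ((W₁(W₂W₃))(W₄W₅)) with cost 13122.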